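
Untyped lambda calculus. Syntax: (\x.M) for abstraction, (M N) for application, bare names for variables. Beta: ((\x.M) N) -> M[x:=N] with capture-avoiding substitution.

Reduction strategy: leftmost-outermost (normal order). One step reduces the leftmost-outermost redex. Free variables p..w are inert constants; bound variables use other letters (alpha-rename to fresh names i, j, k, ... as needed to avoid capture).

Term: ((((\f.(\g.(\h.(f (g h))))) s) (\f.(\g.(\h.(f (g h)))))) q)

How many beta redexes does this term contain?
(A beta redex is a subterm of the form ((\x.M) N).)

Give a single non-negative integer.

Answer: 1

Derivation:
Term: ((((\f.(\g.(\h.(f (g h))))) s) (\f.(\g.(\h.(f (g h)))))) q)
  Redex: ((\f.(\g.(\h.(f (g h))))) s)
Total redexes: 1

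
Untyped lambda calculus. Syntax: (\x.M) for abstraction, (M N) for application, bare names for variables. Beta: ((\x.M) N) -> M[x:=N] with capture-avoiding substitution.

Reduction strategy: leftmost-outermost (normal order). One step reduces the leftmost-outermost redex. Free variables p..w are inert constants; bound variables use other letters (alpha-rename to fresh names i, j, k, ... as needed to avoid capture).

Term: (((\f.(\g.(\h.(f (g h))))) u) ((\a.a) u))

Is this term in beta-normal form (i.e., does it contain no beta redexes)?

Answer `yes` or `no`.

Answer: no

Derivation:
Term: (((\f.(\g.(\h.(f (g h))))) u) ((\a.a) u))
Found 2 beta redex(es).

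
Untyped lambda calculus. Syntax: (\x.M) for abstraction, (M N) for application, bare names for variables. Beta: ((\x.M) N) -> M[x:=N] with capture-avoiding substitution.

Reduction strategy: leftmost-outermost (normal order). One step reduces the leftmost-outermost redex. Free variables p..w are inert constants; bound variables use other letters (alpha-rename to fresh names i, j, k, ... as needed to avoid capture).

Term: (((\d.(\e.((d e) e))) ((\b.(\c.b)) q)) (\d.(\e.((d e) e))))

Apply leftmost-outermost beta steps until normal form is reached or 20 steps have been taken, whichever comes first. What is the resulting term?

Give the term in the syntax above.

Answer: (q (\d.(\e.((d e) e))))

Derivation:
Step 0: (((\d.(\e.((d e) e))) ((\b.(\c.b)) q)) (\d.(\e.((d e) e))))
Step 1: ((\e.((((\b.(\c.b)) q) e) e)) (\d.(\e.((d e) e))))
Step 2: ((((\b.(\c.b)) q) (\d.(\e.((d e) e)))) (\d.(\e.((d e) e))))
Step 3: (((\c.q) (\d.(\e.((d e) e)))) (\d.(\e.((d e) e))))
Step 4: (q (\d.(\e.((d e) e))))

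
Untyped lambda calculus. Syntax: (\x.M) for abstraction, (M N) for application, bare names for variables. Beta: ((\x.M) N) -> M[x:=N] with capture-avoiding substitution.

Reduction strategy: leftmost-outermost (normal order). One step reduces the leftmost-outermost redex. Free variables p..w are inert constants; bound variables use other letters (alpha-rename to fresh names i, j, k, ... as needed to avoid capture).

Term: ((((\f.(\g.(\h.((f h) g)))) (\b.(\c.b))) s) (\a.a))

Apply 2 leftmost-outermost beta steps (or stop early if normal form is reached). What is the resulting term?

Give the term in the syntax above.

Step 0: ((((\f.(\g.(\h.((f h) g)))) (\b.(\c.b))) s) (\a.a))
Step 1: (((\g.(\h.(((\b.(\c.b)) h) g))) s) (\a.a))
Step 2: ((\h.(((\b.(\c.b)) h) s)) (\a.a))

Answer: ((\h.(((\b.(\c.b)) h) s)) (\a.a))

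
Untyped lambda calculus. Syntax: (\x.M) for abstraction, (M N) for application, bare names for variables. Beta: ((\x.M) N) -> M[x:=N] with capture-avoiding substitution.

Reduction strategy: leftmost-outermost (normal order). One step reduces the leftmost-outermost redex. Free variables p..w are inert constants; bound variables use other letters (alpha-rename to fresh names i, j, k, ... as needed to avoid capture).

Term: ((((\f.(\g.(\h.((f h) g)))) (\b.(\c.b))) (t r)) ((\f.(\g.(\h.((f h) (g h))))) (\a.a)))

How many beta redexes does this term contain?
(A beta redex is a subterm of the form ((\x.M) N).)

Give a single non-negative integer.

Answer: 2

Derivation:
Term: ((((\f.(\g.(\h.((f h) g)))) (\b.(\c.b))) (t r)) ((\f.(\g.(\h.((f h) (g h))))) (\a.a)))
  Redex: ((\f.(\g.(\h.((f h) g)))) (\b.(\c.b)))
  Redex: ((\f.(\g.(\h.((f h) (g h))))) (\a.a))
Total redexes: 2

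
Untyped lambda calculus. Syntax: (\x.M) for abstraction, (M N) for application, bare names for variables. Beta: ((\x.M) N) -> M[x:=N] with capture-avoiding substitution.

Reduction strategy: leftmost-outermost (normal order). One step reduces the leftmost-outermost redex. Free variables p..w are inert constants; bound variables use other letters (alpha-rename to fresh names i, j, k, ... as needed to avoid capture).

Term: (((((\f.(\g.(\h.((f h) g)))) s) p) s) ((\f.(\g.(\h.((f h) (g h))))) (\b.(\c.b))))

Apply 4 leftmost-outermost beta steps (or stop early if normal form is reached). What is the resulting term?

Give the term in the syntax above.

Step 0: (((((\f.(\g.(\h.((f h) g)))) s) p) s) ((\f.(\g.(\h.((f h) (g h))))) (\b.(\c.b))))
Step 1: ((((\g.(\h.((s h) g))) p) s) ((\f.(\g.(\h.((f h) (g h))))) (\b.(\c.b))))
Step 2: (((\h.((s h) p)) s) ((\f.(\g.(\h.((f h) (g h))))) (\b.(\c.b))))
Step 3: (((s s) p) ((\f.(\g.(\h.((f h) (g h))))) (\b.(\c.b))))
Step 4: (((s s) p) (\g.(\h.(((\b.(\c.b)) h) (g h)))))

Answer: (((s s) p) (\g.(\h.(((\b.(\c.b)) h) (g h)))))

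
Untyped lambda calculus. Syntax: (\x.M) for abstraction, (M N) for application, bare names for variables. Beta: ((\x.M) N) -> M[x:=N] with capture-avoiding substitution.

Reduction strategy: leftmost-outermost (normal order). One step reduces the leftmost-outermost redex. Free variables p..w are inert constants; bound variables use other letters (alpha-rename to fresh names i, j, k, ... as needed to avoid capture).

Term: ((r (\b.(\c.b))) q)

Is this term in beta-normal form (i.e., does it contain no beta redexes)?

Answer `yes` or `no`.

Term: ((r (\b.(\c.b))) q)
No beta redexes found.

Answer: yes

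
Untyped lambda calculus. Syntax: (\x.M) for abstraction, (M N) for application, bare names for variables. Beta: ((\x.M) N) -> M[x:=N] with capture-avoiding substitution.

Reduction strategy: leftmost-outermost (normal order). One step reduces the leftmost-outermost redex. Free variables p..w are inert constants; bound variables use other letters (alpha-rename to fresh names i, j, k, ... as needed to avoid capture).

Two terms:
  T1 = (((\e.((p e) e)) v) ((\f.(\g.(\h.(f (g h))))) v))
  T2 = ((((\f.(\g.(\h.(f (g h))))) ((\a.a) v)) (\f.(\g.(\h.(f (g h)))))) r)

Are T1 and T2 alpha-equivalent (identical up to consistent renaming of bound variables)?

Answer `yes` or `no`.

Answer: no

Derivation:
Term 1: (((\e.((p e) e)) v) ((\f.(\g.(\h.(f (g h))))) v))
Term 2: ((((\f.(\g.(\h.(f (g h))))) ((\a.a) v)) (\f.(\g.(\h.(f (g h)))))) r)
Alpha-equivalence: compare structure up to binder renaming.
Result: False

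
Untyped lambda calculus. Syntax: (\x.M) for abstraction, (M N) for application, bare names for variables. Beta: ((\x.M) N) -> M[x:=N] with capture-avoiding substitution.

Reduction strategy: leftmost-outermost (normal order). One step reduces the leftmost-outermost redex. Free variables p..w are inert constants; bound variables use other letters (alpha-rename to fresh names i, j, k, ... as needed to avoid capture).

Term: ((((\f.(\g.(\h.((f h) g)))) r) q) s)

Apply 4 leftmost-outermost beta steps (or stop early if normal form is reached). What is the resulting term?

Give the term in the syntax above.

Answer: ((r s) q)

Derivation:
Step 0: ((((\f.(\g.(\h.((f h) g)))) r) q) s)
Step 1: (((\g.(\h.((r h) g))) q) s)
Step 2: ((\h.((r h) q)) s)
Step 3: ((r s) q)
Step 4: (normal form reached)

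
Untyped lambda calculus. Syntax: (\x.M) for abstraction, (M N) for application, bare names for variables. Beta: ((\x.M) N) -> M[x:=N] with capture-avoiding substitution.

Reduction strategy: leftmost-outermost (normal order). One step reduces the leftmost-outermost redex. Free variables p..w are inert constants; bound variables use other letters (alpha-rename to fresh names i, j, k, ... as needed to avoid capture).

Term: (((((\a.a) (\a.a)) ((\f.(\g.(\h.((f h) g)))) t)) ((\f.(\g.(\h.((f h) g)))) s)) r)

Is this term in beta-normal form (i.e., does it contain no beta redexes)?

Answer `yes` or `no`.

Answer: no

Derivation:
Term: (((((\a.a) (\a.a)) ((\f.(\g.(\h.((f h) g)))) t)) ((\f.(\g.(\h.((f h) g)))) s)) r)
Found 3 beta redex(es).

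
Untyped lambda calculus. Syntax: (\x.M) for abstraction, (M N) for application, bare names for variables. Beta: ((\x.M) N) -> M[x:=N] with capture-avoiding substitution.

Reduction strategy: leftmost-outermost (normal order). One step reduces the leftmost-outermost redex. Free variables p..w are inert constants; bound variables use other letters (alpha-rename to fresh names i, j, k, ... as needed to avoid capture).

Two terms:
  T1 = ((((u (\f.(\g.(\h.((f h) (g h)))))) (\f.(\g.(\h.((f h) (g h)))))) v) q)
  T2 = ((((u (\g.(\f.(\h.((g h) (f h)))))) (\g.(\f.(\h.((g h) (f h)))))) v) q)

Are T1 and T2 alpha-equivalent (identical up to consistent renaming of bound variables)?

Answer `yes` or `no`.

Term 1: ((((u (\f.(\g.(\h.((f h) (g h)))))) (\f.(\g.(\h.((f h) (g h)))))) v) q)
Term 2: ((((u (\g.(\f.(\h.((g h) (f h)))))) (\g.(\f.(\h.((g h) (f h)))))) v) q)
Alpha-equivalence: compare structure up to binder renaming.
Result: True

Answer: yes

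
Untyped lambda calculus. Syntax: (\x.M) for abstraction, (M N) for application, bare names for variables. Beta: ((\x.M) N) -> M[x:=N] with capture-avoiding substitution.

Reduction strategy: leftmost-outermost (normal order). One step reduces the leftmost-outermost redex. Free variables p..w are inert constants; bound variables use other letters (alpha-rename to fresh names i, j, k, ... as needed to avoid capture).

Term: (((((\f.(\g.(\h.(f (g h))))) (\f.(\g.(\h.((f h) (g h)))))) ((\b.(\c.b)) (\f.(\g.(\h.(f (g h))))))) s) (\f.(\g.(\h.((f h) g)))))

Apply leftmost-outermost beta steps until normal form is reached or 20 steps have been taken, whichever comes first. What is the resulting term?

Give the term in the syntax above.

Step 0: (((((\f.(\g.(\h.(f (g h))))) (\f.(\g.(\h.((f h) (g h)))))) ((\b.(\c.b)) (\f.(\g.(\h.(f (g h))))))) s) (\f.(\g.(\h.((f h) g)))))
Step 1: ((((\g.(\h.((\f.(\g.(\h.((f h) (g h))))) (g h)))) ((\b.(\c.b)) (\f.(\g.(\h.(f (g h))))))) s) (\f.(\g.(\h.((f h) g)))))
Step 2: (((\h.((\f.(\g.(\h.((f h) (g h))))) (((\b.(\c.b)) (\f.(\g.(\h.(f (g h)))))) h))) s) (\f.(\g.(\h.((f h) g)))))
Step 3: (((\f.(\g.(\h.((f h) (g h))))) (((\b.(\c.b)) (\f.(\g.(\h.(f (g h)))))) s)) (\f.(\g.(\h.((f h) g)))))
Step 4: ((\g.(\h.(((((\b.(\c.b)) (\f.(\g.(\h.(f (g h)))))) s) h) (g h)))) (\f.(\g.(\h.((f h) g)))))
Step 5: (\h.(((((\b.(\c.b)) (\f.(\g.(\h.(f (g h)))))) s) h) ((\f.(\g.(\h.((f h) g)))) h)))
Step 6: (\h.((((\c.(\f.(\g.(\h.(f (g h)))))) s) h) ((\f.(\g.(\h.((f h) g)))) h)))
Step 7: (\h.(((\f.(\g.(\h.(f (g h))))) h) ((\f.(\g.(\h.((f h) g)))) h)))
Step 8: (\h.((\g.(\i.(h (g i)))) ((\f.(\g.(\h.((f h) g)))) h)))
Step 9: (\h.(\i.(h (((\f.(\g.(\h.((f h) g)))) h) i))))
Step 10: (\h.(\i.(h ((\g.(\i.((h i) g))) i))))
Step 11: (\h.(\i.(h (\j.((h j) i)))))

Answer: (\h.(\i.(h (\j.((h j) i)))))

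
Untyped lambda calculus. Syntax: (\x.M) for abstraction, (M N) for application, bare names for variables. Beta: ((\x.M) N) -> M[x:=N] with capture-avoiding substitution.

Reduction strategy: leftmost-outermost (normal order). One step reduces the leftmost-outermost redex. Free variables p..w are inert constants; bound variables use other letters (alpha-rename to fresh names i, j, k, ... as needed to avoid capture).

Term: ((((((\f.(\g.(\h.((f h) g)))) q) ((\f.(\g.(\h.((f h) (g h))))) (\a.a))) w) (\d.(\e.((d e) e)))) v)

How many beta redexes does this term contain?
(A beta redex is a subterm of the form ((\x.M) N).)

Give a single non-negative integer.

Answer: 2

Derivation:
Term: ((((((\f.(\g.(\h.((f h) g)))) q) ((\f.(\g.(\h.((f h) (g h))))) (\a.a))) w) (\d.(\e.((d e) e)))) v)
  Redex: ((\f.(\g.(\h.((f h) g)))) q)
  Redex: ((\f.(\g.(\h.((f h) (g h))))) (\a.a))
Total redexes: 2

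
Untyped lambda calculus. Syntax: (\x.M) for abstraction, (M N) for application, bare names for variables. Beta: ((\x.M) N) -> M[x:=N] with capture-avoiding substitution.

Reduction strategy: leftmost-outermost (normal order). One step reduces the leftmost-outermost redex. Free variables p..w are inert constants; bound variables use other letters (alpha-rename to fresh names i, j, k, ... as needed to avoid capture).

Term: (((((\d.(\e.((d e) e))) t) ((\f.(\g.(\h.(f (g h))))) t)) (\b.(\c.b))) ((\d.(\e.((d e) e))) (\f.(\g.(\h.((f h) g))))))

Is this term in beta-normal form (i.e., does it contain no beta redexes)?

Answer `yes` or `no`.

Answer: no

Derivation:
Term: (((((\d.(\e.((d e) e))) t) ((\f.(\g.(\h.(f (g h))))) t)) (\b.(\c.b))) ((\d.(\e.((d e) e))) (\f.(\g.(\h.((f h) g))))))
Found 3 beta redex(es).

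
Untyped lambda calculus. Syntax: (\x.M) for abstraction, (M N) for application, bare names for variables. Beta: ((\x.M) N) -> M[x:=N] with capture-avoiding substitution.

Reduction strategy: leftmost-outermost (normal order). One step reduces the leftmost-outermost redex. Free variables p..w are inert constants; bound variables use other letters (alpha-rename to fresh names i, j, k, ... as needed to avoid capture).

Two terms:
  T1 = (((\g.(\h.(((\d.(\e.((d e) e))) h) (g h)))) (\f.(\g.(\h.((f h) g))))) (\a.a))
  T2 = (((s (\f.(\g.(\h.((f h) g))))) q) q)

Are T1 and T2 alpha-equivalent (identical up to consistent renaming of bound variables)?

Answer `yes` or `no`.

Term 1: (((\g.(\h.(((\d.(\e.((d e) e))) h) (g h)))) (\f.(\g.(\h.((f h) g))))) (\a.a))
Term 2: (((s (\f.(\g.(\h.((f h) g))))) q) q)
Alpha-equivalence: compare structure up to binder renaming.
Result: False

Answer: no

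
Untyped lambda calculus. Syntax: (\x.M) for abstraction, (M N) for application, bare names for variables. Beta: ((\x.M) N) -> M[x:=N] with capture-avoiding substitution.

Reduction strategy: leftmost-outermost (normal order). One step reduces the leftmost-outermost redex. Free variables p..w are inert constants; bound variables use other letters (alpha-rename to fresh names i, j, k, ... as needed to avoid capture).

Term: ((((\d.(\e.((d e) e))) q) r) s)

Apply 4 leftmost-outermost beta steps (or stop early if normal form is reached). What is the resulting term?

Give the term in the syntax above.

Answer: (((q r) r) s)

Derivation:
Step 0: ((((\d.(\e.((d e) e))) q) r) s)
Step 1: (((\e.((q e) e)) r) s)
Step 2: (((q r) r) s)
Step 3: (normal form reached)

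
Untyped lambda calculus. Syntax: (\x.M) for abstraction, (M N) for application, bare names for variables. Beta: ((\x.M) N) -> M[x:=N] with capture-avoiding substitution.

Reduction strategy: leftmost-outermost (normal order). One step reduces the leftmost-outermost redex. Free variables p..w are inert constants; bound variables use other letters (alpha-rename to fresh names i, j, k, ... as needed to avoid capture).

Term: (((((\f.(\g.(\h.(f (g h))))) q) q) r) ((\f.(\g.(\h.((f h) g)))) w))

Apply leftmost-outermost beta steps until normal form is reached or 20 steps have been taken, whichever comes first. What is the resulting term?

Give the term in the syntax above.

Answer: ((q (q r)) (\g.(\h.((w h) g))))

Derivation:
Step 0: (((((\f.(\g.(\h.(f (g h))))) q) q) r) ((\f.(\g.(\h.((f h) g)))) w))
Step 1: ((((\g.(\h.(q (g h)))) q) r) ((\f.(\g.(\h.((f h) g)))) w))
Step 2: (((\h.(q (q h))) r) ((\f.(\g.(\h.((f h) g)))) w))
Step 3: ((q (q r)) ((\f.(\g.(\h.((f h) g)))) w))
Step 4: ((q (q r)) (\g.(\h.((w h) g))))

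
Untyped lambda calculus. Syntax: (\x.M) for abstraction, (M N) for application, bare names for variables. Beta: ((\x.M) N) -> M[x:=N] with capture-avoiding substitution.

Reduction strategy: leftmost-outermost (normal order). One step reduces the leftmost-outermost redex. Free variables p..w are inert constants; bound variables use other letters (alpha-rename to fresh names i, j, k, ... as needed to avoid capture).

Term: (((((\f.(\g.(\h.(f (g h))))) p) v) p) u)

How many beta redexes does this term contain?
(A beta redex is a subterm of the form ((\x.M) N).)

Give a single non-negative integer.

Answer: 1

Derivation:
Term: (((((\f.(\g.(\h.(f (g h))))) p) v) p) u)
  Redex: ((\f.(\g.(\h.(f (g h))))) p)
Total redexes: 1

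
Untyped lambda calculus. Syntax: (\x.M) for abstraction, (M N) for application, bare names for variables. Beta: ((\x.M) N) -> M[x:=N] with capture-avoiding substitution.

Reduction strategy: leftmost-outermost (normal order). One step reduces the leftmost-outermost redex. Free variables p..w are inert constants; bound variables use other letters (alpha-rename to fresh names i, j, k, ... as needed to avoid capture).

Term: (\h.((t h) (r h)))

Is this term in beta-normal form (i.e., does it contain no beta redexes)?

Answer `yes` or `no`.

Term: (\h.((t h) (r h)))
No beta redexes found.

Answer: yes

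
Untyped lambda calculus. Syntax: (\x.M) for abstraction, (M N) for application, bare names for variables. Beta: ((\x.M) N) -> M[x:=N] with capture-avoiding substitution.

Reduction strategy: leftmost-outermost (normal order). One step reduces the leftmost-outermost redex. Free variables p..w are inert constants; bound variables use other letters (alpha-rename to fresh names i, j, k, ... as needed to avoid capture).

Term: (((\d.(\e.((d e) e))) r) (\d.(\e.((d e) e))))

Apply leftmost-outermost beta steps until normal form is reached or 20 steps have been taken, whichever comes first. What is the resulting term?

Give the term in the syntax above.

Step 0: (((\d.(\e.((d e) e))) r) (\d.(\e.((d e) e))))
Step 1: ((\e.((r e) e)) (\d.(\e.((d e) e))))
Step 2: ((r (\d.(\e.((d e) e)))) (\d.(\e.((d e) e))))

Answer: ((r (\d.(\e.((d e) e)))) (\d.(\e.((d e) e))))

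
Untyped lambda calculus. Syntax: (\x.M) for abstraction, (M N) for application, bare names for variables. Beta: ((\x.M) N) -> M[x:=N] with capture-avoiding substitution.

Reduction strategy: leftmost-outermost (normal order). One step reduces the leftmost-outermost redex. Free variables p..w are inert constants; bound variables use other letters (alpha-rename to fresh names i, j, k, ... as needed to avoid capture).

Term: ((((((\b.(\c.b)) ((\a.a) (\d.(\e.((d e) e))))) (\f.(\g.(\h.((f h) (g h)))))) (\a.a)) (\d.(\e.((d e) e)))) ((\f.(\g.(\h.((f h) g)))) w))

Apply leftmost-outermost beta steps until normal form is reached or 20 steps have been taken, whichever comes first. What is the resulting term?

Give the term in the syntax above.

Answer: ((w (\g.(\h.((w h) g)))) (\g.(\h.((w h) g))))

Derivation:
Step 0: ((((((\b.(\c.b)) ((\a.a) (\d.(\e.((d e) e))))) (\f.(\g.(\h.((f h) (g h)))))) (\a.a)) (\d.(\e.((d e) e)))) ((\f.(\g.(\h.((f h) g)))) w))
Step 1: (((((\c.((\a.a) (\d.(\e.((d e) e))))) (\f.(\g.(\h.((f h) (g h)))))) (\a.a)) (\d.(\e.((d e) e)))) ((\f.(\g.(\h.((f h) g)))) w))
Step 2: (((((\a.a) (\d.(\e.((d e) e)))) (\a.a)) (\d.(\e.((d e) e)))) ((\f.(\g.(\h.((f h) g)))) w))
Step 3: ((((\d.(\e.((d e) e))) (\a.a)) (\d.(\e.((d e) e)))) ((\f.(\g.(\h.((f h) g)))) w))
Step 4: (((\e.(((\a.a) e) e)) (\d.(\e.((d e) e)))) ((\f.(\g.(\h.((f h) g)))) w))
Step 5: ((((\a.a) (\d.(\e.((d e) e)))) (\d.(\e.((d e) e)))) ((\f.(\g.(\h.((f h) g)))) w))
Step 6: (((\d.(\e.((d e) e))) (\d.(\e.((d e) e)))) ((\f.(\g.(\h.((f h) g)))) w))
Step 7: ((\e.(((\d.(\e.((d e) e))) e) e)) ((\f.(\g.(\h.((f h) g)))) w))
Step 8: (((\d.(\e.((d e) e))) ((\f.(\g.(\h.((f h) g)))) w)) ((\f.(\g.(\h.((f h) g)))) w))
Step 9: ((\e.((((\f.(\g.(\h.((f h) g)))) w) e) e)) ((\f.(\g.(\h.((f h) g)))) w))
Step 10: ((((\f.(\g.(\h.((f h) g)))) w) ((\f.(\g.(\h.((f h) g)))) w)) ((\f.(\g.(\h.((f h) g)))) w))
Step 11: (((\g.(\h.((w h) g))) ((\f.(\g.(\h.((f h) g)))) w)) ((\f.(\g.(\h.((f h) g)))) w))
Step 12: ((\h.((w h) ((\f.(\g.(\h.((f h) g)))) w))) ((\f.(\g.(\h.((f h) g)))) w))
Step 13: ((w ((\f.(\g.(\h.((f h) g)))) w)) ((\f.(\g.(\h.((f h) g)))) w))
Step 14: ((w (\g.(\h.((w h) g)))) ((\f.(\g.(\h.((f h) g)))) w))
Step 15: ((w (\g.(\h.((w h) g)))) (\g.(\h.((w h) g))))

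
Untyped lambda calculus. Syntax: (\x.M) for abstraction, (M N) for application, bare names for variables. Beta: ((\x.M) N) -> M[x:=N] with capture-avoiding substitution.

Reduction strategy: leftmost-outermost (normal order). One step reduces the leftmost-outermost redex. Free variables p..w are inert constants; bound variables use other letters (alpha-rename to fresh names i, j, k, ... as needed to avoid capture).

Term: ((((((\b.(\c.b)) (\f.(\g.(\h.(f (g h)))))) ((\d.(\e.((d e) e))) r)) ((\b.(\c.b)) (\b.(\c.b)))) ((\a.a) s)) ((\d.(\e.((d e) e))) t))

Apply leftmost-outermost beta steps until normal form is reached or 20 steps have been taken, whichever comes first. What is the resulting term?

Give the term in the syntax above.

Step 0: ((((((\b.(\c.b)) (\f.(\g.(\h.(f (g h)))))) ((\d.(\e.((d e) e))) r)) ((\b.(\c.b)) (\b.(\c.b)))) ((\a.a) s)) ((\d.(\e.((d e) e))) t))
Step 1: (((((\c.(\f.(\g.(\h.(f (g h)))))) ((\d.(\e.((d e) e))) r)) ((\b.(\c.b)) (\b.(\c.b)))) ((\a.a) s)) ((\d.(\e.((d e) e))) t))
Step 2: ((((\f.(\g.(\h.(f (g h))))) ((\b.(\c.b)) (\b.(\c.b)))) ((\a.a) s)) ((\d.(\e.((d e) e))) t))
Step 3: (((\g.(\h.(((\b.(\c.b)) (\b.(\c.b))) (g h)))) ((\a.a) s)) ((\d.(\e.((d e) e))) t))
Step 4: ((\h.(((\b.(\c.b)) (\b.(\c.b))) (((\a.a) s) h))) ((\d.(\e.((d e) e))) t))
Step 5: (((\b.(\c.b)) (\b.(\c.b))) (((\a.a) s) ((\d.(\e.((d e) e))) t)))
Step 6: ((\c.(\b.(\c.b))) (((\a.a) s) ((\d.(\e.((d e) e))) t)))
Step 7: (\b.(\c.b))

Answer: (\b.(\c.b))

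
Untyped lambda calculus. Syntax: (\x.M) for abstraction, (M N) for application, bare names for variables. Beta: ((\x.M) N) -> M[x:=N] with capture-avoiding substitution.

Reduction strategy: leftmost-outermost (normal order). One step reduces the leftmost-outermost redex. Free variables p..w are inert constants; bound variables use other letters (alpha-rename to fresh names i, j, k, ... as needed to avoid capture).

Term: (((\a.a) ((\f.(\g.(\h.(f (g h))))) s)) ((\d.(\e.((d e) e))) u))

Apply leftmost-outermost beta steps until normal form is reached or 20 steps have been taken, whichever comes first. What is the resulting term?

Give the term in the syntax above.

Answer: (\h.(s ((u h) h)))

Derivation:
Step 0: (((\a.a) ((\f.(\g.(\h.(f (g h))))) s)) ((\d.(\e.((d e) e))) u))
Step 1: (((\f.(\g.(\h.(f (g h))))) s) ((\d.(\e.((d e) e))) u))
Step 2: ((\g.(\h.(s (g h)))) ((\d.(\e.((d e) e))) u))
Step 3: (\h.(s (((\d.(\e.((d e) e))) u) h)))
Step 4: (\h.(s ((\e.((u e) e)) h)))
Step 5: (\h.(s ((u h) h)))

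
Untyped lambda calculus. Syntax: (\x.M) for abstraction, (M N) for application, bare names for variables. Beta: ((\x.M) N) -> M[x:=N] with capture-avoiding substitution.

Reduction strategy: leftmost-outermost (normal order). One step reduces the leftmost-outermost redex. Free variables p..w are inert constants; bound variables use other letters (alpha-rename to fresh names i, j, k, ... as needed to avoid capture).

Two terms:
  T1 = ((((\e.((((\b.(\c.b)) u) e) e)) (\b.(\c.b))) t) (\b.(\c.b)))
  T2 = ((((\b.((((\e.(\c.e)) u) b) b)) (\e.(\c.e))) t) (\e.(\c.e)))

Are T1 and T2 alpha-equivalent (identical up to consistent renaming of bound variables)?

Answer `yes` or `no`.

Term 1: ((((\e.((((\b.(\c.b)) u) e) e)) (\b.(\c.b))) t) (\b.(\c.b)))
Term 2: ((((\b.((((\e.(\c.e)) u) b) b)) (\e.(\c.e))) t) (\e.(\c.e)))
Alpha-equivalence: compare structure up to binder renaming.
Result: True

Answer: yes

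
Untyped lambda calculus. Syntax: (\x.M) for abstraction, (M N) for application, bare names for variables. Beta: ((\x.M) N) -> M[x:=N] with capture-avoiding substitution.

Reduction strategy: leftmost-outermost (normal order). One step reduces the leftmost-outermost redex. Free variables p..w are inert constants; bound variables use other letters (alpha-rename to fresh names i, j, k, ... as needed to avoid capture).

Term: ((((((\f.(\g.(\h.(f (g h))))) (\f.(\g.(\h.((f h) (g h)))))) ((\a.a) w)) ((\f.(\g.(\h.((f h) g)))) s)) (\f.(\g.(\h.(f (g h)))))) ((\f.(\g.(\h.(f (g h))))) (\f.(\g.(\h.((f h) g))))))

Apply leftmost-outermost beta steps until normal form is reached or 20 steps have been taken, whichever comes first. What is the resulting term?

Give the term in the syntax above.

Step 0: ((((((\f.(\g.(\h.(f (g h))))) (\f.(\g.(\h.((f h) (g h)))))) ((\a.a) w)) ((\f.(\g.(\h.((f h) g)))) s)) (\f.(\g.(\h.(f (g h)))))) ((\f.(\g.(\h.(f (g h))))) (\f.(\g.(\h.((f h) g))))))
Step 1: (((((\g.(\h.((\f.(\g.(\h.((f h) (g h))))) (g h)))) ((\a.a) w)) ((\f.(\g.(\h.((f h) g)))) s)) (\f.(\g.(\h.(f (g h)))))) ((\f.(\g.(\h.(f (g h))))) (\f.(\g.(\h.((f h) g))))))
Step 2: ((((\h.((\f.(\g.(\h.((f h) (g h))))) (((\a.a) w) h))) ((\f.(\g.(\h.((f h) g)))) s)) (\f.(\g.(\h.(f (g h)))))) ((\f.(\g.(\h.(f (g h))))) (\f.(\g.(\h.((f h) g))))))
Step 3: ((((\f.(\g.(\h.((f h) (g h))))) (((\a.a) w) ((\f.(\g.(\h.((f h) g)))) s))) (\f.(\g.(\h.(f (g h)))))) ((\f.(\g.(\h.(f (g h))))) (\f.(\g.(\h.((f h) g))))))
Step 4: (((\g.(\h.(((((\a.a) w) ((\f.(\g.(\h.((f h) g)))) s)) h) (g h)))) (\f.(\g.(\h.(f (g h)))))) ((\f.(\g.(\h.(f (g h))))) (\f.(\g.(\h.((f h) g))))))
Step 5: ((\h.(((((\a.a) w) ((\f.(\g.(\h.((f h) g)))) s)) h) ((\f.(\g.(\h.(f (g h))))) h))) ((\f.(\g.(\h.(f (g h))))) (\f.(\g.(\h.((f h) g))))))
Step 6: (((((\a.a) w) ((\f.(\g.(\h.((f h) g)))) s)) ((\f.(\g.(\h.(f (g h))))) (\f.(\g.(\h.((f h) g)))))) ((\f.(\g.(\h.(f (g h))))) ((\f.(\g.(\h.(f (g h))))) (\f.(\g.(\h.((f h) g)))))))
Step 7: (((w ((\f.(\g.(\h.((f h) g)))) s)) ((\f.(\g.(\h.(f (g h))))) (\f.(\g.(\h.((f h) g)))))) ((\f.(\g.(\h.(f (g h))))) ((\f.(\g.(\h.(f (g h))))) (\f.(\g.(\h.((f h) g)))))))
Step 8: (((w (\g.(\h.((s h) g)))) ((\f.(\g.(\h.(f (g h))))) (\f.(\g.(\h.((f h) g)))))) ((\f.(\g.(\h.(f (g h))))) ((\f.(\g.(\h.(f (g h))))) (\f.(\g.(\h.((f h) g)))))))
Step 9: (((w (\g.(\h.((s h) g)))) (\g.(\h.((\f.(\g.(\h.((f h) g)))) (g h))))) ((\f.(\g.(\h.(f (g h))))) ((\f.(\g.(\h.(f (g h))))) (\f.(\g.(\h.((f h) g)))))))
Step 10: (((w (\g.(\h.((s h) g)))) (\g.(\h.(\i.(\j.(((g h) j) i)))))) ((\f.(\g.(\h.(f (g h))))) ((\f.(\g.(\h.(f (g h))))) (\f.(\g.(\h.((f h) g)))))))
Step 11: (((w (\g.(\h.((s h) g)))) (\g.(\h.(\i.(\j.(((g h) j) i)))))) (\g.(\h.(((\f.(\g.(\h.(f (g h))))) (\f.(\g.(\h.((f h) g))))) (g h)))))
Step 12: (((w (\g.(\h.((s h) g)))) (\g.(\h.(\i.(\j.(((g h) j) i)))))) (\g.(\h.((\g.(\h.((\f.(\g.(\h.((f h) g)))) (g h)))) (g h)))))
Step 13: (((w (\g.(\h.((s h) g)))) (\g.(\h.(\i.(\j.(((g h) j) i)))))) (\g.(\h.(\i.((\f.(\g.(\h.((f h) g)))) ((g h) i))))))
Step 14: (((w (\g.(\h.((s h) g)))) (\g.(\h.(\i.(\j.(((g h) j) i)))))) (\g.(\h.(\i.(\j.(\k.((((g h) i) k) j)))))))

Answer: (((w (\g.(\h.((s h) g)))) (\g.(\h.(\i.(\j.(((g h) j) i)))))) (\g.(\h.(\i.(\j.(\k.((((g h) i) k) j)))))))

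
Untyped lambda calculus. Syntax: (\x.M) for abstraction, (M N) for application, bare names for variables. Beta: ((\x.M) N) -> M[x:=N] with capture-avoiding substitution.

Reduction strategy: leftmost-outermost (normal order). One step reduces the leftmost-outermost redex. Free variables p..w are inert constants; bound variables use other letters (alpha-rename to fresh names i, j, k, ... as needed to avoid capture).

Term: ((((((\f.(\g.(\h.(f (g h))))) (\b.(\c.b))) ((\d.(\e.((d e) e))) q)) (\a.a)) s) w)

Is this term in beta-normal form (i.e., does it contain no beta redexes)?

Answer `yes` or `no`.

Answer: no

Derivation:
Term: ((((((\f.(\g.(\h.(f (g h))))) (\b.(\c.b))) ((\d.(\e.((d e) e))) q)) (\a.a)) s) w)
Found 2 beta redex(es).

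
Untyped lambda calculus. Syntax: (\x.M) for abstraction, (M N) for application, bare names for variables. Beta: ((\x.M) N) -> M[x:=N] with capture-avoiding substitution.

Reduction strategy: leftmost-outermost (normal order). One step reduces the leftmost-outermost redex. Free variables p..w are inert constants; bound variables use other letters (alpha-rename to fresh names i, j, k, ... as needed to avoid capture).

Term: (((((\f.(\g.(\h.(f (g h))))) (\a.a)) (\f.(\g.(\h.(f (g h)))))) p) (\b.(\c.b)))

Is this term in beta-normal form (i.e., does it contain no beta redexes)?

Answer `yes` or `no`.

Answer: no

Derivation:
Term: (((((\f.(\g.(\h.(f (g h))))) (\a.a)) (\f.(\g.(\h.(f (g h)))))) p) (\b.(\c.b)))
Found 1 beta redex(es).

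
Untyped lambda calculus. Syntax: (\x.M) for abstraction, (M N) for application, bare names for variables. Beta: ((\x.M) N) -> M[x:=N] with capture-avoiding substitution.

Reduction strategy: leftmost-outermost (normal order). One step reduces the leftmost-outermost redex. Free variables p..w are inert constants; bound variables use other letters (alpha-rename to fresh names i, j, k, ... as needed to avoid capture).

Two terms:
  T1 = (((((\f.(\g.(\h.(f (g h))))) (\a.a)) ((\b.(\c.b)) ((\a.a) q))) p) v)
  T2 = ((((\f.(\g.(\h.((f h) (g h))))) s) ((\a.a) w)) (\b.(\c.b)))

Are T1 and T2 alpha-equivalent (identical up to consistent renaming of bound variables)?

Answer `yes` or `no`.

Term 1: (((((\f.(\g.(\h.(f (g h))))) (\a.a)) ((\b.(\c.b)) ((\a.a) q))) p) v)
Term 2: ((((\f.(\g.(\h.((f h) (g h))))) s) ((\a.a) w)) (\b.(\c.b)))
Alpha-equivalence: compare structure up to binder renaming.
Result: False

Answer: no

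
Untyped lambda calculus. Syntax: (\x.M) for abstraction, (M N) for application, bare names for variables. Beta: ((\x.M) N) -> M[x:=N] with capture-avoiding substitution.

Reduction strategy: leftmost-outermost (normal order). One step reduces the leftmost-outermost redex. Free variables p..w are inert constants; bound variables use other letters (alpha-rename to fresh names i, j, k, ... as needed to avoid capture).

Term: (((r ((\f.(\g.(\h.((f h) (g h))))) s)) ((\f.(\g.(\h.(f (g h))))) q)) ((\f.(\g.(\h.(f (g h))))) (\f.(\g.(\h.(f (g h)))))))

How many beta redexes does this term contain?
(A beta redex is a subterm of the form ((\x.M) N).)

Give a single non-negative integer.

Answer: 3

Derivation:
Term: (((r ((\f.(\g.(\h.((f h) (g h))))) s)) ((\f.(\g.(\h.(f (g h))))) q)) ((\f.(\g.(\h.(f (g h))))) (\f.(\g.(\h.(f (g h)))))))
  Redex: ((\f.(\g.(\h.((f h) (g h))))) s)
  Redex: ((\f.(\g.(\h.(f (g h))))) q)
  Redex: ((\f.(\g.(\h.(f (g h))))) (\f.(\g.(\h.(f (g h))))))
Total redexes: 3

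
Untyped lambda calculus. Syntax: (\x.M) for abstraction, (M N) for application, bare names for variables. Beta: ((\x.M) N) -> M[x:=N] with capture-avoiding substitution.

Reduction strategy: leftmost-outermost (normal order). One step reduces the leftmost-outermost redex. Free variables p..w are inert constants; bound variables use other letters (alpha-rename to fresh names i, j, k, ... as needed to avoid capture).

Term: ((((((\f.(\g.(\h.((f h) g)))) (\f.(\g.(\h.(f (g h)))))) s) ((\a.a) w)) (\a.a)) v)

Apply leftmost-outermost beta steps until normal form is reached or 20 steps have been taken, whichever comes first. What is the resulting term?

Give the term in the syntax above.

Answer: ((w (s (\a.a))) v)

Derivation:
Step 0: ((((((\f.(\g.(\h.((f h) g)))) (\f.(\g.(\h.(f (g h)))))) s) ((\a.a) w)) (\a.a)) v)
Step 1: (((((\g.(\h.(((\f.(\g.(\h.(f (g h))))) h) g))) s) ((\a.a) w)) (\a.a)) v)
Step 2: ((((\h.(((\f.(\g.(\h.(f (g h))))) h) s)) ((\a.a) w)) (\a.a)) v)
Step 3: (((((\f.(\g.(\h.(f (g h))))) ((\a.a) w)) s) (\a.a)) v)
Step 4: ((((\g.(\h.(((\a.a) w) (g h)))) s) (\a.a)) v)
Step 5: (((\h.(((\a.a) w) (s h))) (\a.a)) v)
Step 6: ((((\a.a) w) (s (\a.a))) v)
Step 7: ((w (s (\a.a))) v)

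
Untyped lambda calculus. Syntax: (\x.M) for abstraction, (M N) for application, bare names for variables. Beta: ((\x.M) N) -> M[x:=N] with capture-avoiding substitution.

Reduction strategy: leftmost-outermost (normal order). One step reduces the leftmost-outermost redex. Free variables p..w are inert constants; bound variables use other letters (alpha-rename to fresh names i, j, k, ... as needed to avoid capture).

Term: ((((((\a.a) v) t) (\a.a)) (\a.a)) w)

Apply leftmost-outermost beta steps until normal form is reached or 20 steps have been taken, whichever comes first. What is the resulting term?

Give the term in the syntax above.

Step 0: ((((((\a.a) v) t) (\a.a)) (\a.a)) w)
Step 1: ((((v t) (\a.a)) (\a.a)) w)

Answer: ((((v t) (\a.a)) (\a.a)) w)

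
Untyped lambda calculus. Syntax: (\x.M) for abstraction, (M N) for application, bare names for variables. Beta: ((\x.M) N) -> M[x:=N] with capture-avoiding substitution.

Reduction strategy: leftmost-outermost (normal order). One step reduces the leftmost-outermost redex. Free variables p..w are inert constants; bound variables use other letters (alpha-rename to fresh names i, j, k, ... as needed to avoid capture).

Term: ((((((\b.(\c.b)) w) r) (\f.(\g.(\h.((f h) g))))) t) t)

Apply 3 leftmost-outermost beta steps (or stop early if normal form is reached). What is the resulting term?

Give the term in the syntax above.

Answer: (((w (\f.(\g.(\h.((f h) g))))) t) t)

Derivation:
Step 0: ((((((\b.(\c.b)) w) r) (\f.(\g.(\h.((f h) g))))) t) t)
Step 1: (((((\c.w) r) (\f.(\g.(\h.((f h) g))))) t) t)
Step 2: (((w (\f.(\g.(\h.((f h) g))))) t) t)
Step 3: (normal form reached)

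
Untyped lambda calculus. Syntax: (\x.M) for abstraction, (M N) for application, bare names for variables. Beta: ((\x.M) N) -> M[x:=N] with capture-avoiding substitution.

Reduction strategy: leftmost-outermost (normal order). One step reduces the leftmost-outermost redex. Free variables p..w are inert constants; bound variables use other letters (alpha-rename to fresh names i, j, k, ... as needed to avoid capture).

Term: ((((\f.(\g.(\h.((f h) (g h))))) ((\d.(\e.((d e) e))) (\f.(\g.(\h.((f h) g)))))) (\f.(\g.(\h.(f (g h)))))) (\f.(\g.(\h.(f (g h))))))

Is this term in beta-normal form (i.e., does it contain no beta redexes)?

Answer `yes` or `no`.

Answer: no

Derivation:
Term: ((((\f.(\g.(\h.((f h) (g h))))) ((\d.(\e.((d e) e))) (\f.(\g.(\h.((f h) g)))))) (\f.(\g.(\h.(f (g h)))))) (\f.(\g.(\h.(f (g h))))))
Found 2 beta redex(es).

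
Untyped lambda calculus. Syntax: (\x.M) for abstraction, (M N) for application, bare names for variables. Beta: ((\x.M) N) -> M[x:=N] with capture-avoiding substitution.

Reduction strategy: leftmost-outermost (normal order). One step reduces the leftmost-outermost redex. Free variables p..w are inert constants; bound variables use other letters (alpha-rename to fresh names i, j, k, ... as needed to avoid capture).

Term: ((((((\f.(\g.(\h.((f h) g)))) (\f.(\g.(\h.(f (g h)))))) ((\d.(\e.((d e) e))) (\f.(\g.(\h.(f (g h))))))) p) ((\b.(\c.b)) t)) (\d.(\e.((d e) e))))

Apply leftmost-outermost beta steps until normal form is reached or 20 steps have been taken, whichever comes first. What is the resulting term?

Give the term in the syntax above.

Step 0: ((((((\f.(\g.(\h.((f h) g)))) (\f.(\g.(\h.(f (g h)))))) ((\d.(\e.((d e) e))) (\f.(\g.(\h.(f (g h))))))) p) ((\b.(\c.b)) t)) (\d.(\e.((d e) e))))
Step 1: (((((\g.(\h.(((\f.(\g.(\h.(f (g h))))) h) g))) ((\d.(\e.((d e) e))) (\f.(\g.(\h.(f (g h))))))) p) ((\b.(\c.b)) t)) (\d.(\e.((d e) e))))
Step 2: ((((\h.(((\f.(\g.(\h.(f (g h))))) h) ((\d.(\e.((d e) e))) (\f.(\g.(\h.(f (g h)))))))) p) ((\b.(\c.b)) t)) (\d.(\e.((d e) e))))
Step 3: (((((\f.(\g.(\h.(f (g h))))) p) ((\d.(\e.((d e) e))) (\f.(\g.(\h.(f (g h))))))) ((\b.(\c.b)) t)) (\d.(\e.((d e) e))))
Step 4: ((((\g.(\h.(p (g h)))) ((\d.(\e.((d e) e))) (\f.(\g.(\h.(f (g h))))))) ((\b.(\c.b)) t)) (\d.(\e.((d e) e))))
Step 5: (((\h.(p (((\d.(\e.((d e) e))) (\f.(\g.(\h.(f (g h)))))) h))) ((\b.(\c.b)) t)) (\d.(\e.((d e) e))))
Step 6: ((p (((\d.(\e.((d e) e))) (\f.(\g.(\h.(f (g h)))))) ((\b.(\c.b)) t))) (\d.(\e.((d e) e))))
Step 7: ((p ((\e.(((\f.(\g.(\h.(f (g h))))) e) e)) ((\b.(\c.b)) t))) (\d.(\e.((d e) e))))
Step 8: ((p (((\f.(\g.(\h.(f (g h))))) ((\b.(\c.b)) t)) ((\b.(\c.b)) t))) (\d.(\e.((d e) e))))
Step 9: ((p ((\g.(\h.(((\b.(\c.b)) t) (g h)))) ((\b.(\c.b)) t))) (\d.(\e.((d e) e))))
Step 10: ((p (\h.(((\b.(\c.b)) t) (((\b.(\c.b)) t) h)))) (\d.(\e.((d e) e))))
Step 11: ((p (\h.((\c.t) (((\b.(\c.b)) t) h)))) (\d.(\e.((d e) e))))
Step 12: ((p (\h.t)) (\d.(\e.((d e) e))))

Answer: ((p (\h.t)) (\d.(\e.((d e) e))))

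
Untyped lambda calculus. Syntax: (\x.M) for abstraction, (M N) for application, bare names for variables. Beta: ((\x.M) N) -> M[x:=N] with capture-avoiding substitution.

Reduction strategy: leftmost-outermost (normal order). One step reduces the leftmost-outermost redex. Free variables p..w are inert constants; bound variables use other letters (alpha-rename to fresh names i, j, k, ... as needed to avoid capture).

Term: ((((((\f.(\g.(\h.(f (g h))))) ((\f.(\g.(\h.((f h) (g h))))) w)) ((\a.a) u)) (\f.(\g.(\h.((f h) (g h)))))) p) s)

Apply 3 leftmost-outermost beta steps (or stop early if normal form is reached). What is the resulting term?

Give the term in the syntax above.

Answer: (((((\f.(\g.(\h.((f h) (g h))))) w) (((\a.a) u) (\f.(\g.(\h.((f h) (g h))))))) p) s)

Derivation:
Step 0: ((((((\f.(\g.(\h.(f (g h))))) ((\f.(\g.(\h.((f h) (g h))))) w)) ((\a.a) u)) (\f.(\g.(\h.((f h) (g h)))))) p) s)
Step 1: (((((\g.(\h.(((\f.(\g.(\h.((f h) (g h))))) w) (g h)))) ((\a.a) u)) (\f.(\g.(\h.((f h) (g h)))))) p) s)
Step 2: ((((\h.(((\f.(\g.(\h.((f h) (g h))))) w) (((\a.a) u) h))) (\f.(\g.(\h.((f h) (g h)))))) p) s)
Step 3: (((((\f.(\g.(\h.((f h) (g h))))) w) (((\a.a) u) (\f.(\g.(\h.((f h) (g h))))))) p) s)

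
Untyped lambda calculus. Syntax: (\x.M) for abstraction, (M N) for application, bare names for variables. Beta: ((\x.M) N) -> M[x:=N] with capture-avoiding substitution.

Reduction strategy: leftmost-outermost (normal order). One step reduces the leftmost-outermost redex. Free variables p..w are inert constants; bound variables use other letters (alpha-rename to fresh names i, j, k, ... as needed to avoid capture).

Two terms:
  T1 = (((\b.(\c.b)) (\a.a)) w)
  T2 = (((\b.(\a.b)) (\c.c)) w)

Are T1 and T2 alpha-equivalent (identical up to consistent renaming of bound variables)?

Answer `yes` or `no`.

Answer: yes

Derivation:
Term 1: (((\b.(\c.b)) (\a.a)) w)
Term 2: (((\b.(\a.b)) (\c.c)) w)
Alpha-equivalence: compare structure up to binder renaming.
Result: True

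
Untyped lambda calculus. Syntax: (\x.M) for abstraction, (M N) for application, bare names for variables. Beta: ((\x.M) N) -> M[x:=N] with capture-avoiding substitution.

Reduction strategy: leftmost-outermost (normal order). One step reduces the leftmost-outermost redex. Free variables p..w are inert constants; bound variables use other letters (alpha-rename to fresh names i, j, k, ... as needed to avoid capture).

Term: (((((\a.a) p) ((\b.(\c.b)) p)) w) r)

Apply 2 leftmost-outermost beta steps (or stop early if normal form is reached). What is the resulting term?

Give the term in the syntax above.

Answer: (((p (\c.p)) w) r)

Derivation:
Step 0: (((((\a.a) p) ((\b.(\c.b)) p)) w) r)
Step 1: (((p ((\b.(\c.b)) p)) w) r)
Step 2: (((p (\c.p)) w) r)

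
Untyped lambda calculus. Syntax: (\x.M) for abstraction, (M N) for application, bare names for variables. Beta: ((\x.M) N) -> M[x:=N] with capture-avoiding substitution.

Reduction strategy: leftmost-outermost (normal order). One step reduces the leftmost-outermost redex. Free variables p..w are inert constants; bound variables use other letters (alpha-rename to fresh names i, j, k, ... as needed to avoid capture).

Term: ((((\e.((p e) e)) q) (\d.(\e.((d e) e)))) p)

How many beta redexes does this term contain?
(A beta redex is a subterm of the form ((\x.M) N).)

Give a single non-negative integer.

Term: ((((\e.((p e) e)) q) (\d.(\e.((d e) e)))) p)
  Redex: ((\e.((p e) e)) q)
Total redexes: 1

Answer: 1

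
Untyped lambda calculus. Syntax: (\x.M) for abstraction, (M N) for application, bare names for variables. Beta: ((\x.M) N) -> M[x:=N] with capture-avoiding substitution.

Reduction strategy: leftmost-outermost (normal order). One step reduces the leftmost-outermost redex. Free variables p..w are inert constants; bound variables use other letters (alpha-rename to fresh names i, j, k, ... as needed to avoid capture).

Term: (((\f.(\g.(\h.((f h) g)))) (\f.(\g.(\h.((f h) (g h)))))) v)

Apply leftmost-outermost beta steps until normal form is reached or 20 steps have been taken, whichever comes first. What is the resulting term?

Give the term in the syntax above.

Step 0: (((\f.(\g.(\h.((f h) g)))) (\f.(\g.(\h.((f h) (g h)))))) v)
Step 1: ((\g.(\h.(((\f.(\g.(\h.((f h) (g h))))) h) g))) v)
Step 2: (\h.(((\f.(\g.(\h.((f h) (g h))))) h) v))
Step 3: (\h.((\g.(\i.((h i) (g i)))) v))
Step 4: (\h.(\i.((h i) (v i))))

Answer: (\h.(\i.((h i) (v i))))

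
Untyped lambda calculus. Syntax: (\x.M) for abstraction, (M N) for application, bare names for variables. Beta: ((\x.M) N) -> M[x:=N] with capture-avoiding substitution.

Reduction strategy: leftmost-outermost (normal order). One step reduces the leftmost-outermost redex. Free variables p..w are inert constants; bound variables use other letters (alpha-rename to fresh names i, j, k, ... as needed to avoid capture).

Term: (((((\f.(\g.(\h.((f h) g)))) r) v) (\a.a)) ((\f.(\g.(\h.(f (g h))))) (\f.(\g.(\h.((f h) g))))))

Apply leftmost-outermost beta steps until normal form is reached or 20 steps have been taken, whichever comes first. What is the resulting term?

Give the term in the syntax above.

Answer: (((r (\a.a)) v) (\g.(\h.(\i.(\j.(((g h) j) i))))))

Derivation:
Step 0: (((((\f.(\g.(\h.((f h) g)))) r) v) (\a.a)) ((\f.(\g.(\h.(f (g h))))) (\f.(\g.(\h.((f h) g))))))
Step 1: ((((\g.(\h.((r h) g))) v) (\a.a)) ((\f.(\g.(\h.(f (g h))))) (\f.(\g.(\h.((f h) g))))))
Step 2: (((\h.((r h) v)) (\a.a)) ((\f.(\g.(\h.(f (g h))))) (\f.(\g.(\h.((f h) g))))))
Step 3: (((r (\a.a)) v) ((\f.(\g.(\h.(f (g h))))) (\f.(\g.(\h.((f h) g))))))
Step 4: (((r (\a.a)) v) (\g.(\h.((\f.(\g.(\h.((f h) g)))) (g h)))))
Step 5: (((r (\a.a)) v) (\g.(\h.(\i.(\j.(((g h) j) i))))))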